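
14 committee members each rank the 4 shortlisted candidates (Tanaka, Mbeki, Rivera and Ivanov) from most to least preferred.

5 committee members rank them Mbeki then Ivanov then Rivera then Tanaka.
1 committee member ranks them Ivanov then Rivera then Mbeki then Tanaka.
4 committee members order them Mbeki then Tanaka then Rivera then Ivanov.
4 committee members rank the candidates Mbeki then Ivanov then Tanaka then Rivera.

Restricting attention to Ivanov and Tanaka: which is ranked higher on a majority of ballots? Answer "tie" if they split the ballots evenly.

Ballots ranking Ivanov above Tanaka: 5 + 1 + 4 = 10.
Ballots ranking Tanaka above Ivanov: 14 − 10 = 4.
Ivanov wins the head-to-head 10–4.

Ivanov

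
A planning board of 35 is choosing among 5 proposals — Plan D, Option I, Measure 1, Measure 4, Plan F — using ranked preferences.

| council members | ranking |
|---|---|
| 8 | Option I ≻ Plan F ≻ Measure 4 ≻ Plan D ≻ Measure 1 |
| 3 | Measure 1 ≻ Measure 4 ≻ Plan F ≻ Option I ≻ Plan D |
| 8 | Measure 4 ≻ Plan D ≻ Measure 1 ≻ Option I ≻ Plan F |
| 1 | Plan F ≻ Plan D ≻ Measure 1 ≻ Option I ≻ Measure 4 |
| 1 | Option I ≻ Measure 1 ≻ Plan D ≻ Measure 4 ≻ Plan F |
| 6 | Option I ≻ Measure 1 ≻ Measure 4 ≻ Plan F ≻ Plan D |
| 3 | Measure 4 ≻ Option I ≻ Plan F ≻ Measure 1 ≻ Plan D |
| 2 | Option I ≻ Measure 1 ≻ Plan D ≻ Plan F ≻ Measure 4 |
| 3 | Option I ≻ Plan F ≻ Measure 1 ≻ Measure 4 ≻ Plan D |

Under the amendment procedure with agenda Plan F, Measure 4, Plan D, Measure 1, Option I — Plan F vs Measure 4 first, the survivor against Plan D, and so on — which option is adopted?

Round 1: Plan F vs Measure 4 — 14–21, Measure 4 advances.
Round 2: Measure 4 vs Plan D — 31–4, Measure 4 advances.
Round 3: Measure 4 vs Measure 1 — 19–16, Measure 4 advances.
Round 4: Measure 4 vs Option I — 14–21, Option I advances.
The agenda winner is Option I.

Option I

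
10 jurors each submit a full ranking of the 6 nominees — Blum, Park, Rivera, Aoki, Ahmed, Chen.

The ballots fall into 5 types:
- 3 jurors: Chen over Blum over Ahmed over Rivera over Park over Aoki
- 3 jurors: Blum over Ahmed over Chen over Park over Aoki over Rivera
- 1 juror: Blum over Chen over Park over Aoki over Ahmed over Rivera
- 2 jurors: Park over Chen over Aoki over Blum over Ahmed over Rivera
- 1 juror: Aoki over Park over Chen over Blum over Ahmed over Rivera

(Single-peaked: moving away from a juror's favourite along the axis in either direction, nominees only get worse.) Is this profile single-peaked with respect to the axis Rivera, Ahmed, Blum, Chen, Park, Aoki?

yes

Axis positions: Rivera=1, Ahmed=2, Blum=3, Chen=4, Park=5, Aoki=6.
Type 1 (peak Chen at position 4): ranking walks positions 4-3-2-1-5-6, expanding outward from the peak — single-peaked.
Type 2 (peak Blum at position 3): ranking walks positions 3-2-4-5-6-1, expanding outward from the peak — single-peaked.
Type 3 (peak Blum at position 3): ranking walks positions 3-4-5-6-2-1, expanding outward from the peak — single-peaked.
Type 4 (peak Park at position 5): ranking walks positions 5-4-6-3-2-1, expanding outward from the peak — single-peaked.
Type 5 (peak Aoki at position 6): ranking walks positions 6-5-4-3-2-1, expanding outward from the peak — single-peaked.
Every ranking is single-peaked on this axis.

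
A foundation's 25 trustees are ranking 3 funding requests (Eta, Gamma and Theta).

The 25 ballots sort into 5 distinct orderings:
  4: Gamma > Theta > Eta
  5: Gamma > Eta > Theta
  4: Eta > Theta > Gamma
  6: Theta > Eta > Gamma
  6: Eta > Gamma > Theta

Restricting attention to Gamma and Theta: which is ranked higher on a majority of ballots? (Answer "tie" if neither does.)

Gamma

Ballots ranking Gamma above Theta: 4 + 5 + 6 = 15.
Ballots ranking Theta above Gamma: 25 − 15 = 10.
Gamma wins the head-to-head 15–10.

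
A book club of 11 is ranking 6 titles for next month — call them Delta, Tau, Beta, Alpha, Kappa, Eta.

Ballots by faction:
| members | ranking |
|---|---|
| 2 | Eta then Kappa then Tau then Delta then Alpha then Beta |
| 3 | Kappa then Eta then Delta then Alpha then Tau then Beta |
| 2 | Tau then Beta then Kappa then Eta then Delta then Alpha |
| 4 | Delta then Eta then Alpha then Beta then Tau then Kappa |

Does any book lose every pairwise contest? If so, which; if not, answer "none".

none

Pairwise majorities:
Delta vs Tau: 7 to 4, Delta.
Delta vs Beta: 2+3+4 = 9 for Delta, 2 for Beta — Delta by 9–2.
Delta vs Alpha: Delta is ranked higher on 2+3+2+4 = 11 ballots, Alpha on 0. Delta wins 11–0.
Delta vs Kappa: Kappa wins 7–4.
Delta vs Eta: 4 to 7, Eta.
Tau vs Beta: Tau is ranked higher on 2+3+2 = 7 ballots, Beta on 4. Tau wins 7–4.
Tau vs Alpha: Tau is ranked higher on 2+2 = 4 ballots, Alpha on 7. Alpha wins 7–4.
Tau vs Kappa: Tau is ranked higher on 2+4 = 6 ballots, Kappa on 5. Tau wins 6–5.
Tau vs Eta: 2 to 9, Eta.
Beta vs Alpha: 2 for Beta, 9 for Alpha — Alpha by 9–2.
Beta vs Kappa: Beta, 6–5.
Beta vs Eta: Beta is ranked higher on 2 ballots, Eta on 9. Eta wins 9–2.
Alpha vs Kappa: 4 to 7, Kappa.
Alpha vs Eta: Eta wins 11–0.
Kappa vs Eta: 3+2 = 5 for Kappa, 6 for Eta — Eta by 6–5.
Each book has at least one pairwise win (Delta beats Tau; Tau beats Beta; Beta beats Kappa; Alpha beats Tau; Kappa beats Delta; Eta beats Delta) — no Condorcet loser.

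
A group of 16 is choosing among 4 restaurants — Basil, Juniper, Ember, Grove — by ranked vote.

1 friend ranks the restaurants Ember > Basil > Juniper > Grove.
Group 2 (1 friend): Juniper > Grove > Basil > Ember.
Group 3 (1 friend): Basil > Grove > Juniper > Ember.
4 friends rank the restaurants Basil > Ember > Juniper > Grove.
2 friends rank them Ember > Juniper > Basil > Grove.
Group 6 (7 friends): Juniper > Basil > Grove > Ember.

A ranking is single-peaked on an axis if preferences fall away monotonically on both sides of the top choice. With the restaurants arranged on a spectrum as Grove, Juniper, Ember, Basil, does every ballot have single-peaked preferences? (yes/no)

Axis positions: Grove=1, Juniper=2, Ember=3, Basil=4.
Group 1 (peak Ember at position 3): ranking walks positions 3-4-2-1, expanding outward from the peak — single-peaked.
Group 2: ranking walks positions 2-1-4-3; Basil is ranked above Ember even though Ember lies between Basil and the peak Juniper on the axis — preferences dip and rise again. Not single-peaked.
Group 3: ranking walks positions 4-1-2-3; Grove is ranked above Ember even though Ember lies between Grove and the peak Basil on the axis — preferences dip and rise again. Not single-peaked.
Group 4 (peak Basil at position 4): ranking walks positions 4-3-2-1, expanding outward from the peak — single-peaked.
Group 5 (peak Ember at position 3): ranking walks positions 3-2-4-1, expanding outward from the peak — single-peaked.
Group 6: ranking walks positions 2-4-1-3; Basil is ranked above Ember even though Ember lies between Basil and the peak Juniper on the axis — preferences dip and rise again. Not single-peaked.
Group 2 violates single-peakedness, so the profile is not single-peaked on this axis.

no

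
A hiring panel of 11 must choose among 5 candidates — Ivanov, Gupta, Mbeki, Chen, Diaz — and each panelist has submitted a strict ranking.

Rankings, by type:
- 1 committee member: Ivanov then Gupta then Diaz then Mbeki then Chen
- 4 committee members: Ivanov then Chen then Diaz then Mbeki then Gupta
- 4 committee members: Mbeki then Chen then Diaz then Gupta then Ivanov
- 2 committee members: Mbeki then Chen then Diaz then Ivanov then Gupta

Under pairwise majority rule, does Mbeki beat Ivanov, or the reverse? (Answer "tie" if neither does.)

Mbeki

Ballots ranking Mbeki above Ivanov: 4 + 2 = 6.
Ballots ranking Ivanov above Mbeki: 11 − 6 = 5.
Mbeki wins the head-to-head 6–5.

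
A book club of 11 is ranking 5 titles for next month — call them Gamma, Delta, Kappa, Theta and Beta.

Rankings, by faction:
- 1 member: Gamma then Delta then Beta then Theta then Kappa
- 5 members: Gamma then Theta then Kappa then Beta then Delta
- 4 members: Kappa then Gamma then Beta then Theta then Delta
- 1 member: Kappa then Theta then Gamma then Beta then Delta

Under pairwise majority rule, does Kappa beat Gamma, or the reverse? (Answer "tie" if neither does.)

Ballots ranking Kappa above Gamma: 4 + 1 = 5.
Ballots ranking Gamma above Kappa: 11 − 5 = 6.
Gamma wins the head-to-head 6–5.

Gamma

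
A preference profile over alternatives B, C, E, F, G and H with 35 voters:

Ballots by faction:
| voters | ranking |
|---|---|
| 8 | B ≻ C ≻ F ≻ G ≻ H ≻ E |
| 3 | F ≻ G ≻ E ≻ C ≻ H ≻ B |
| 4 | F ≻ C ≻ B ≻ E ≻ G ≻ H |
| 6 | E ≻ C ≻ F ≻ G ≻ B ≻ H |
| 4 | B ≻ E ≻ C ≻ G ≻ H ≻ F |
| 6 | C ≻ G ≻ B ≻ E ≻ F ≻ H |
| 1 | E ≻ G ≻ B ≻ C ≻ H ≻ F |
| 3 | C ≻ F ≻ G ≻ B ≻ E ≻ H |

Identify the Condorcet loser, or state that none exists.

H

Pairwise majorities:
B vs C: 13 to 22, C.
B–E: B 25–10.
B vs F: B preferred on 8+4+6+1 = 19 ballots; B wins 19–16.
B vs G: B preferred on 8+4+4 = 16 ballots; G wins 19–16.
B vs H: B, 32–3.
C–E: C 21–14.
C vs F: C preferred on 8+6+4+6+1+3 = 28 ballots; C wins 28–7.
C vs G: C wins 31–4.
C vs H: 35 for C, 0 for H — C by 35–0.
E vs F: F, 18–17.
E vs G: G wins 20–15.
E vs H: 27 for E, 8 for H — E by 27–8.
F vs G: 8+3+4+6+3 = 24 for F, 11 for G — F by 24–11.
F vs H: F, 30–5.
G–H: G 35–0.
H is beaten in every head-to-head and is the Condorcet loser.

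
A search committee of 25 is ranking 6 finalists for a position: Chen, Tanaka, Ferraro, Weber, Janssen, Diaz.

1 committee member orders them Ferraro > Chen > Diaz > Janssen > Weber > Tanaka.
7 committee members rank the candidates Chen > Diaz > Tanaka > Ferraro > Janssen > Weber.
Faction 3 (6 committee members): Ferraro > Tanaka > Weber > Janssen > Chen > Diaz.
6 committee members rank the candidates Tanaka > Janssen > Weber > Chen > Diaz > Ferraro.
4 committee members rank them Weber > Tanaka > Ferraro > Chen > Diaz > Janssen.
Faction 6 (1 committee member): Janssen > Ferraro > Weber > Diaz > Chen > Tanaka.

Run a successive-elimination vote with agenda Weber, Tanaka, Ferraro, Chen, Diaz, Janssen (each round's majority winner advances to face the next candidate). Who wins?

Round 1: Weber vs Tanaka — 6–19, Tanaka advances.
Round 2: Tanaka vs Ferraro — 17–8, Tanaka advances.
Round 3: Tanaka vs Chen — 16–9, Tanaka advances.
Round 4: Tanaka vs Diaz — 16–9, Tanaka advances.
Round 5: Tanaka vs Janssen — 23–2, Tanaka advances.
Tanaka survives the agenda.

Tanaka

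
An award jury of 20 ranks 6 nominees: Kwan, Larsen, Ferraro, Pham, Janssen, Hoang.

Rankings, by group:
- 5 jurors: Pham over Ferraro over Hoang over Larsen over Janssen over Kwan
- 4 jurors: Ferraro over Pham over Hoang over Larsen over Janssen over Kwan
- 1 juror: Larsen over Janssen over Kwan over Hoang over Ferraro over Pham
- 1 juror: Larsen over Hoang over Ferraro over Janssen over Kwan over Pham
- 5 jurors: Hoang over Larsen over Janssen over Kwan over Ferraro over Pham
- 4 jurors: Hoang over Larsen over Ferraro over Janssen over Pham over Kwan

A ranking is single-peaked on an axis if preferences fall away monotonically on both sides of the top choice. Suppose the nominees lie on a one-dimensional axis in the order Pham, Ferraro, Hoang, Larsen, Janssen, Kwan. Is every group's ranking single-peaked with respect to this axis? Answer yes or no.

Axis positions: Pham=1, Ferraro=2, Hoang=3, Larsen=4, Janssen=5, Kwan=6.
Group 1 (peak Pham at position 1): ranking walks positions 1-2-3-4-5-6, expanding outward from the peak — single-peaked.
Group 2 (peak Ferraro at position 2): ranking walks positions 2-1-3-4-5-6, expanding outward from the peak — single-peaked.
Group 3 (peak Larsen at position 4): ranking walks positions 4-5-6-3-2-1, expanding outward from the peak — single-peaked.
Group 4 (peak Larsen at position 4): ranking walks positions 4-3-2-5-6-1, expanding outward from the peak — single-peaked.
Group 5 (peak Hoang at position 3): ranking walks positions 3-4-5-6-2-1, expanding outward from the peak — single-peaked.
Group 6 (peak Hoang at position 3): ranking walks positions 3-4-2-5-1-6, expanding outward from the peak — single-peaked.
Every ranking is single-peaked on this axis.

yes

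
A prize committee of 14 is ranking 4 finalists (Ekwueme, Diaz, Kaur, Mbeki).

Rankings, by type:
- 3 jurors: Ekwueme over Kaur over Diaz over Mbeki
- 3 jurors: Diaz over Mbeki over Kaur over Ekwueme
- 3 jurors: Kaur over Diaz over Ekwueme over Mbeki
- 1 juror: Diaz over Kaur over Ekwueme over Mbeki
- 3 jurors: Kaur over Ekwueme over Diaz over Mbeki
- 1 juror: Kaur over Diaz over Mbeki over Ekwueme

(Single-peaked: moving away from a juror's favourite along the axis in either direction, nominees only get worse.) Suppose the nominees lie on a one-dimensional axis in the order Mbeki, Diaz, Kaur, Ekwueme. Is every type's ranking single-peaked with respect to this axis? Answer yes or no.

Axis positions: Mbeki=1, Diaz=2, Kaur=3, Ekwueme=4.
Type 1 (peak Ekwueme at position 4): ranking walks positions 4-3-2-1, expanding outward from the peak — single-peaked.
Type 2 (peak Diaz at position 2): ranking walks positions 2-1-3-4, expanding outward from the peak — single-peaked.
Type 3 (peak Kaur at position 3): ranking walks positions 3-2-4-1, expanding outward from the peak — single-peaked.
Type 4 (peak Diaz at position 2): ranking walks positions 2-3-4-1, expanding outward from the peak — single-peaked.
Type 5 (peak Kaur at position 3): ranking walks positions 3-4-2-1, expanding outward from the peak — single-peaked.
Type 6 (peak Kaur at position 3): ranking walks positions 3-2-1-4, expanding outward from the peak — single-peaked.
Every ranking is single-peaked on this axis.

yes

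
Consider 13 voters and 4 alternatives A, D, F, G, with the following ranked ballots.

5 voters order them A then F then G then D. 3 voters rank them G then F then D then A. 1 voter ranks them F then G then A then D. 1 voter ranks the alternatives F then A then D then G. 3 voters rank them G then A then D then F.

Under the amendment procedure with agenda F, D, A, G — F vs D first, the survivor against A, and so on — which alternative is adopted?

Round 1: F vs D — 10–3, F advances.
Round 2: F vs A — 5–8, A advances.
Round 3: A vs G — 6–7, G advances.
The agenda winner is G.

G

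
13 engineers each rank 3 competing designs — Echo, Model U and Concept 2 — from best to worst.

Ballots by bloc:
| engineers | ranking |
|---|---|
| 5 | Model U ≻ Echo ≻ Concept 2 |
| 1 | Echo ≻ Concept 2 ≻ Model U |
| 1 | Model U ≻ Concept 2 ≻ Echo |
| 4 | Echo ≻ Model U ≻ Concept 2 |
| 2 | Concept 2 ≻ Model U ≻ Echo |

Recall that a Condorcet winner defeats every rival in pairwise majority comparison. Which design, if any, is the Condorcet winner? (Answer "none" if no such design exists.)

Check each pair by majority over 13 ballots:
Echo vs Model U: Model U, 8–5.
Echo vs Concept 2: 10 to 3, Echo.
Model U vs Concept 2: Model U, 10–3.
Model U beats each of Echo, Concept 2 — Model U is the Condorcet winner.

Model U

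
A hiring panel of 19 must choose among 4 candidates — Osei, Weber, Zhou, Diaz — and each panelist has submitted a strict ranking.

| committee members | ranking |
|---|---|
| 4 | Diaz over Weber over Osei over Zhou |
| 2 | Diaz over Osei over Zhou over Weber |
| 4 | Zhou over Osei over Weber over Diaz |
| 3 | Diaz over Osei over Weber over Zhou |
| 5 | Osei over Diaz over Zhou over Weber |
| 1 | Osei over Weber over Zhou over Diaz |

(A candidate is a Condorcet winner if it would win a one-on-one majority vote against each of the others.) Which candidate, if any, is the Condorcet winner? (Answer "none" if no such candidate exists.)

Head-to-head results (19 committee members):
Osei vs Weber: 2+4+3+5+1 = 15 for Osei, 4 for Weber — Osei by 15–4.
Osei vs Zhou: Osei wins 15–4.
Osei vs Diaz: Osei preferred on 4+5+1 = 10 ballots; Osei wins 10–9.
Weber vs Zhou: Zhou, 11–8.
Weber vs Diaz: Weber is ranked higher on 4+1 = 5 ballots, Diaz on 14. Diaz wins 14–5.
Zhou vs Diaz: Zhou is ranked higher on 4+1 = 5 ballots, Diaz on 14. Diaz wins 14–5.
Only Osei has no losses; Osei is the Condorcet winner.

Osei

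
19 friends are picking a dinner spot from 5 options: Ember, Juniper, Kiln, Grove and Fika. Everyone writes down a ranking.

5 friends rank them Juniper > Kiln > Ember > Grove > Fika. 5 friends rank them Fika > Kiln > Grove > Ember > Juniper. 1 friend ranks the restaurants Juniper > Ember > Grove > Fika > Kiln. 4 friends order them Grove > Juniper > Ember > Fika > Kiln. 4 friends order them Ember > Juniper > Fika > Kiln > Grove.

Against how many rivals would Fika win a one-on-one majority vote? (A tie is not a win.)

1

Fika against each rival (19 friends):
Fika–Ember: Ember 14–5.
Fika vs Juniper: Fika is ranked higher on 5 ballots, Juniper on 14. Juniper wins 14–5.
Fika vs Kiln: 14 to 5, Fika.
Fika vs Grove: Grove, 10–9.
Fika beats Kiln; loses to Ember, Juniper, Grove — 1 pairwise win.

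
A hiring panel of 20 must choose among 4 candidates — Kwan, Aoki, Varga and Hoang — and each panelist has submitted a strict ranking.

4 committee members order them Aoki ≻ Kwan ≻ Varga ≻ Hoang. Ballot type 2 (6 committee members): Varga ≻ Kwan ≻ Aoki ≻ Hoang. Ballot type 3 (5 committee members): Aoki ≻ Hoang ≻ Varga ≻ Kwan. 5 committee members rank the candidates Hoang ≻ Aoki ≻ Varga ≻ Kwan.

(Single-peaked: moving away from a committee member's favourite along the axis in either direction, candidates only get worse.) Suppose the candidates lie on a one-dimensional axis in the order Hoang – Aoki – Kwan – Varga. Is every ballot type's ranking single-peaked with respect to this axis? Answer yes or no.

Axis positions: Hoang=1, Aoki=2, Kwan=3, Varga=4.
Ballot type 1 (peak Aoki at position 2): ranking walks positions 2-3-4-1, expanding outward from the peak — single-peaked.
Ballot type 2 (peak Varga at position 4): ranking walks positions 4-3-2-1, expanding outward from the peak — single-peaked.
Ballot type 3: ranking walks positions 2-1-4-3; Varga is ranked above Kwan even though Kwan lies between Varga and the peak Aoki on the axis — preferences dip and rise again. Not single-peaked.
Ballot type 4: ranking walks positions 1-2-4-3; Varga is ranked above Kwan even though Kwan lies between Varga and the peak Hoang on the axis — preferences dip and rise again. Not single-peaked.
Ballot type 3 violates single-peakedness, so the profile is not single-peaked on this axis.

no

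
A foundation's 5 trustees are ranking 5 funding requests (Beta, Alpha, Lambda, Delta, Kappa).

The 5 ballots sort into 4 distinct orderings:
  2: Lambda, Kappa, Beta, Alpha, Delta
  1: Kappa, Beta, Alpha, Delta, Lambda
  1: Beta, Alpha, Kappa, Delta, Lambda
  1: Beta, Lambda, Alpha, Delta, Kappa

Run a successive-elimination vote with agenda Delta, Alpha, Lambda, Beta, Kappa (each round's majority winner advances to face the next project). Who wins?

Round 1: Delta vs Alpha — 0–5, Alpha advances.
Round 2: Alpha vs Lambda — 2–3, Lambda advances.
Round 3: Lambda vs Beta — 2–3, Beta advances.
Round 4: Beta vs Kappa — 2–3, Kappa advances.
Kappa survives the agenda.

Kappa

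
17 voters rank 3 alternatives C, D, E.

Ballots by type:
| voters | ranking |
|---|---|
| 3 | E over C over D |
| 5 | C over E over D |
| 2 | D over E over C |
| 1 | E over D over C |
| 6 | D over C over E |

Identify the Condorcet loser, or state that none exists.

Head-to-head results (17 voters):
C vs D: C preferred on 3+5 = 8 ballots; D wins 9–8.
C vs E: C preferred on 5+6 = 11 ballots; C wins 11–6.
D vs E: E, 9–8.
No alternative is winless: C beats E; D beats C; E beats D. There is no Condorcet loser.

none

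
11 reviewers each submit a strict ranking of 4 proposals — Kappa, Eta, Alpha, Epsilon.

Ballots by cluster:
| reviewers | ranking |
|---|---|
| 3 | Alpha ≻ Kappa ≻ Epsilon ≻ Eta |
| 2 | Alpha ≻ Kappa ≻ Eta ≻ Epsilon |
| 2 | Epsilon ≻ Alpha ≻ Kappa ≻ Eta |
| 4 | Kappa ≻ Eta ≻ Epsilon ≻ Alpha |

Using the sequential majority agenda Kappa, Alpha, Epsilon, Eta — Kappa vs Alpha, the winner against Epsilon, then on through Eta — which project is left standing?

Eta

Round 1: Kappa vs Alpha — 4–7, Alpha advances.
Round 2: Alpha vs Epsilon — 5–6, Epsilon advances.
Round 3: Epsilon vs Eta — 5–6, Eta advances.
Eta survives the agenda.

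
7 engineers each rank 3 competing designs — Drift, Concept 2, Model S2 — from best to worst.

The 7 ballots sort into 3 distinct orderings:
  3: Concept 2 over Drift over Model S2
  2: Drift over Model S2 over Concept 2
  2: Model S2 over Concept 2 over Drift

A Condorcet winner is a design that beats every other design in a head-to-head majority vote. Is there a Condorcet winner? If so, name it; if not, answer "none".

none

Check each pair by majority over 7 ballots:
Drift vs Concept 2: Concept 2, 5–2.
Drift vs Model S2: Drift wins 5–2.
Concept 2–Model S2: Model S2 4–3.
Each design drops at least one matchup (Drift loses to Concept 2; Concept 2 loses to Model S2; Model S2 loses to Drift); the cycle Drift → Model S2 → Concept 2 → Drift rules out a Condorcet winner.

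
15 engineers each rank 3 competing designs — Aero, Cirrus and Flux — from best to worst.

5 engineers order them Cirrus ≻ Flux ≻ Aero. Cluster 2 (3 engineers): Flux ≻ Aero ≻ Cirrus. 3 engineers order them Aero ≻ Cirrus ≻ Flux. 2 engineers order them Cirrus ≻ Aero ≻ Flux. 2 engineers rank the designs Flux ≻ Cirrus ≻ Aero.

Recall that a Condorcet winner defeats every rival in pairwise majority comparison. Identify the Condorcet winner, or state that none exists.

Check each pair by majority over 15 ballots:
Aero vs Cirrus: Cirrus wins 9–6.
Aero vs Flux: Flux wins 10–5.
Cirrus vs Flux: Cirrus is ranked higher on 5+3+2 = 10 ballots, Flux on 5. Cirrus wins 10–5.
Only Cirrus has no losses; Cirrus is the Condorcet winner.

Cirrus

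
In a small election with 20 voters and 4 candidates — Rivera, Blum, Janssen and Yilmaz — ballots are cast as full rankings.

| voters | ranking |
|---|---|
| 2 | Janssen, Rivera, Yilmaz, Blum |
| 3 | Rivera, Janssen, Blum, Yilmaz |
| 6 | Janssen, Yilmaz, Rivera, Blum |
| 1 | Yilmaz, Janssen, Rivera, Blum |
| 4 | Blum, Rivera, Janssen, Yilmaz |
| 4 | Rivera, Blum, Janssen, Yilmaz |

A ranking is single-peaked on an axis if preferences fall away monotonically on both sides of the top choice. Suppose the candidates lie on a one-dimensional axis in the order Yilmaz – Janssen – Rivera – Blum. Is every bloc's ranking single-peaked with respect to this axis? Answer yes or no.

Axis positions: Yilmaz=1, Janssen=2, Rivera=3, Blum=4.
Bloc 1 (peak Janssen at position 2): ranking walks positions 2-3-1-4, expanding outward from the peak — single-peaked.
Bloc 2 (peak Rivera at position 3): ranking walks positions 3-2-4-1, expanding outward from the peak — single-peaked.
Bloc 3 (peak Janssen at position 2): ranking walks positions 2-1-3-4, expanding outward from the peak — single-peaked.
Bloc 4 (peak Yilmaz at position 1): ranking walks positions 1-2-3-4, expanding outward from the peak — single-peaked.
Bloc 5 (peak Blum at position 4): ranking walks positions 4-3-2-1, expanding outward from the peak — single-peaked.
Bloc 6 (peak Rivera at position 3): ranking walks positions 3-4-2-1, expanding outward from the peak — single-peaked.
Every ranking is single-peaked on this axis.

yes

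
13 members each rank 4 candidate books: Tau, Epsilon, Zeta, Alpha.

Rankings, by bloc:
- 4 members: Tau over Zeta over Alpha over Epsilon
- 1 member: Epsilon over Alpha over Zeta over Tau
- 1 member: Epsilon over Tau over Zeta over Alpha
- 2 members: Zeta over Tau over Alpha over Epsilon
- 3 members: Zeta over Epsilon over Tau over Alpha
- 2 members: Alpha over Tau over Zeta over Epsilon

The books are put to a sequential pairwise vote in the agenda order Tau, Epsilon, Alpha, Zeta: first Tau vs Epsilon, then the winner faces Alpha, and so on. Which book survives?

Tau

Round 1: Tau vs Epsilon — 8–5, Tau advances.
Round 2: Tau vs Alpha — 10–3, Tau advances.
Round 3: Tau vs Zeta — 7–6, Tau advances.
The agenda winner is Tau.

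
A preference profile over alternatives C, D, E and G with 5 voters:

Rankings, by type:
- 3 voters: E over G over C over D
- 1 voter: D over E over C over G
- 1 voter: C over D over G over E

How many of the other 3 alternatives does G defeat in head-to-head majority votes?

G against each rival (5 voters):
G–C: G 3–2.
G vs D: G, 3–2.
G vs E: E, 4–1.
G beats C, D; loses to E — 2 pairwise wins.

2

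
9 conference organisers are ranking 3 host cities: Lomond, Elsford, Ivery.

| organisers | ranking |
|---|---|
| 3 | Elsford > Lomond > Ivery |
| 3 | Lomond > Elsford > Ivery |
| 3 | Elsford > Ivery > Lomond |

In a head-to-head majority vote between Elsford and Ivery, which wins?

Elsford

Ballots ranking Elsford above Ivery: 3 + 3 + 3 = 9.
Ballots ranking Ivery above Elsford: 9 − 9 = 0.
Elsford wins the head-to-head 9–0.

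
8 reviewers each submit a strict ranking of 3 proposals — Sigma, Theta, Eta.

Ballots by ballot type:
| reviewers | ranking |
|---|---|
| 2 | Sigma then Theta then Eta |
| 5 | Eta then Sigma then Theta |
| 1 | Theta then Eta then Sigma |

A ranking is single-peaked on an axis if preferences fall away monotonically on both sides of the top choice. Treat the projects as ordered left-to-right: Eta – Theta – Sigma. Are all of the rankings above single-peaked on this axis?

no

Axis positions: Eta=1, Theta=2, Sigma=3.
Ballot type 1 (peak Sigma at position 3): ranking walks positions 3-2-1, expanding outward from the peak — single-peaked.
Ballot type 2: ranking walks positions 1-3-2; Sigma is ranked above Theta even though Theta lies between Sigma and the peak Eta on the axis — preferences dip and rise again. Not single-peaked.
Ballot type 3 (peak Theta at position 2): ranking walks positions 2-1-3, expanding outward from the peak — single-peaked.
Ballot type 2 violates single-peakedness, so the profile is not single-peaked on this axis.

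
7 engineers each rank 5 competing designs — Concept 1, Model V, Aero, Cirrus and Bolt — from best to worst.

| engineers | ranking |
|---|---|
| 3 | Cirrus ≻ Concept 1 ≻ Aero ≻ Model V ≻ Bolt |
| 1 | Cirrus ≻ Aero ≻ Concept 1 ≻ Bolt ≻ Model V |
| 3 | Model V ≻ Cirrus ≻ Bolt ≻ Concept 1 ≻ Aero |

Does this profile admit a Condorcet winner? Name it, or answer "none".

Cirrus

Pairwise majorities:
Concept 1 vs Model V: 3+1 = 4 for Concept 1, 3 for Model V — Concept 1 by 4–3.
Concept 1 vs Aero: 3+3 = 6 for Concept 1, 1 for Aero — Concept 1 by 6–1.
Concept 1 vs Cirrus: Concept 1 preferred on 0 ballots; Cirrus wins 7–0.
Concept 1 vs Bolt: Concept 1 preferred on 3+1 = 4 ballots; Concept 1 wins 4–3.
Model V vs Aero: Model V preferred on 3 ballots; Aero wins 4–3.
Model V vs Cirrus: Model V preferred on 3 ballots; Cirrus wins 4–3.
Model V vs Bolt: 3+3 = 6 for Model V, 1 for Bolt — Model V by 6–1.
Aero vs Cirrus: 0 for Aero, 7 for Cirrus — Cirrus by 7–0.
Aero vs Bolt: Aero preferred on 3+1 = 4 ballots; Aero wins 4–3.
Cirrus vs Bolt: Cirrus is ranked higher on 3+1+3 = 7 ballots, Bolt on 0. Cirrus wins 7–0.
Cirrus defeats every rival head-to-head and is the Condorcet winner.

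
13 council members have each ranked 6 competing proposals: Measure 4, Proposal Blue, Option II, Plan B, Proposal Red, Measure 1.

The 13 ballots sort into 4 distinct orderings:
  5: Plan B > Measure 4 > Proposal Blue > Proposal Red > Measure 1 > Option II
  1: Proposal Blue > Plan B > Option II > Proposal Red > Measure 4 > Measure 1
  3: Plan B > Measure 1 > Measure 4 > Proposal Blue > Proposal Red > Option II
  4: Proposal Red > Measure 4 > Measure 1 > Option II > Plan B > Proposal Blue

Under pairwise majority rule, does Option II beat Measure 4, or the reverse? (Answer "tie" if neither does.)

Ballots ranking Option II above Measure 4: 1.
Ballots ranking Measure 4 above Option II: 13 − 1 = 12.
Measure 4 wins the head-to-head 12–1.

Measure 4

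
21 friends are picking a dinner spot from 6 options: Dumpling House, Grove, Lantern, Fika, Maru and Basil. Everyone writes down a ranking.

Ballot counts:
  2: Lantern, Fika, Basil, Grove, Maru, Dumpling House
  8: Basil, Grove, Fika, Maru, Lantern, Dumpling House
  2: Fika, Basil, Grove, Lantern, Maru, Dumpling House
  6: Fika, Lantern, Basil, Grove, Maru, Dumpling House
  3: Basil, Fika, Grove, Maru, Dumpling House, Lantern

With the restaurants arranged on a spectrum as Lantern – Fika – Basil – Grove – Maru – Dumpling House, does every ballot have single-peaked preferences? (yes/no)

Axis positions: Lantern=1, Fika=2, Basil=3, Grove=4, Maru=5, Dumpling House=6.
Faction 1 (peak Lantern at position 1): ranking walks positions 1-2-3-4-5-6, expanding outward from the peak — single-peaked.
Faction 2 (peak Basil at position 3): ranking walks positions 3-4-2-5-1-6, expanding outward from the peak — single-peaked.
Faction 3 (peak Fika at position 2): ranking walks positions 2-3-4-1-5-6, expanding outward from the peak — single-peaked.
Faction 4 (peak Fika at position 2): ranking walks positions 2-1-3-4-5-6, expanding outward from the peak — single-peaked.
Faction 5 (peak Basil at position 3): ranking walks positions 3-2-4-5-6-1, expanding outward from the peak — single-peaked.
Every ranking is single-peaked on this axis.

yes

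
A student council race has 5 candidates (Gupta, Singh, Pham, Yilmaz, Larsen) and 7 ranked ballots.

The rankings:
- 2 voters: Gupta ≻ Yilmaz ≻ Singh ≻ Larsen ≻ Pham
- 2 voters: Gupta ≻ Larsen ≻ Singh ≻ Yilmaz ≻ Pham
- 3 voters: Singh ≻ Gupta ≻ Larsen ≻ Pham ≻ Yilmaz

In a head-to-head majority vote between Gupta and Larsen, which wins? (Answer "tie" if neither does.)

Ballots ranking Gupta above Larsen: 2 + 2 + 3 = 7.
Ballots ranking Larsen above Gupta: 7 − 7 = 0.
Gupta wins the head-to-head 7–0.

Gupta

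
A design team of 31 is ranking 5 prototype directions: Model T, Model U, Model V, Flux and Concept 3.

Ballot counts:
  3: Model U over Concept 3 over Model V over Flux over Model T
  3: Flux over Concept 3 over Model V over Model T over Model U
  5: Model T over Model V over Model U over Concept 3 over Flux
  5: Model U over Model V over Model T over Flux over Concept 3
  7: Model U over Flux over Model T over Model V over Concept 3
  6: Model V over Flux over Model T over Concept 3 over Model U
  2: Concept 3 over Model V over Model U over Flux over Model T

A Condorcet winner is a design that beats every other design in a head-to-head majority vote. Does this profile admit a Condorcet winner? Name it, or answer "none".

Model V

Pairwise majorities:
Model T–Model U: Model U 17–14.
Model T vs Model V: Model V, 19–12.
Model T vs Flux: Flux, 21–10.
Model T vs Concept 3: Model T, 23–8.
Model U vs Model V: Model V wins 16–15.
Model U vs Flux: Model U wins 22–9.
Model U vs Concept 3: Model U wins 20–11.
Model V vs Flux: Model V wins 21–10.
Model V vs Concept 3: Model V, 23–8.
Flux–Concept 3: Flux 21–10.
Model V wins every pairwise contest, so Model V is the Condorcet winner.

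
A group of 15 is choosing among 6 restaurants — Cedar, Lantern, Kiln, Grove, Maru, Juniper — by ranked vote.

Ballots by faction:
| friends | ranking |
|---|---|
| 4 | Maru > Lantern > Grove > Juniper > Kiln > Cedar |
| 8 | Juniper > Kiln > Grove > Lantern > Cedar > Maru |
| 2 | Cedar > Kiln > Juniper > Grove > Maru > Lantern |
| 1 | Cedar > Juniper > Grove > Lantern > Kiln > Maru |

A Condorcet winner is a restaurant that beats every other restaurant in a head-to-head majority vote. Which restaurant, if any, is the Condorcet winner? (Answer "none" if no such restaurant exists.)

Juniper

Pairwise majorities:
Cedar vs Lantern: Lantern wins 12–3.
Cedar vs Kiln: Kiln wins 12–3.
Cedar vs Grove: Grove, 12–3.
Cedar–Maru: Cedar 11–4.
Cedar vs Juniper: Cedar is ranked higher on 2+1 = 3 ballots, Juniper on 12. Juniper wins 12–3.
Lantern vs Kiln: Kiln wins 10–5.
Lantern vs Grove: Grove wins 11–4.
Lantern vs Maru: 9 to 6, Lantern.
Lantern vs Juniper: 4 to 11, Juniper.
Kiln vs Grove: Kiln wins 10–5.
Kiln vs Maru: Kiln is ranked higher on 8+2+1 = 11 ballots, Maru on 4. Kiln wins 11–4.
Kiln vs Juniper: Juniper wins 13–2.
Grove–Maru: Grove 11–4.
Grove vs Juniper: Grove preferred on 4 ballots; Juniper wins 11–4.
Maru vs Juniper: Juniper wins 11–4.
Juniper wins every pairwise contest, so Juniper is the Condorcet winner.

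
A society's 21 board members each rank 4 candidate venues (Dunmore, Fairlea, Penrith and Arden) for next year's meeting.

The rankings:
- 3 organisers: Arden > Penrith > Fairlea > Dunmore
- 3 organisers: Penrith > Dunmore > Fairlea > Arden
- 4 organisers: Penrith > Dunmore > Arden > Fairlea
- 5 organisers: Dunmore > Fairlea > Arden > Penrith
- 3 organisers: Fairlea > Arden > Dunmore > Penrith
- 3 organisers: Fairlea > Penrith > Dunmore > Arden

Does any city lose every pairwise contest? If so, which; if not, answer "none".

none

Pairwise majorities:
Dunmore vs Fairlea: Dunmore preferred on 3+4+5 = 12 ballots; Dunmore wins 12–9.
Dunmore vs Penrith: Dunmore is ranked higher on 5+3 = 8 ballots, Penrith on 13. Penrith wins 13–8.
Dunmore vs Arden: Dunmore, 15–6.
Fairlea–Penrith: Fairlea 11–10.
Fairlea vs Arden: Fairlea wins 14–7.
Penrith vs Arden: Penrith preferred on 3+4+3 = 10 ballots; Arden wins 11–10.
Each city has at least one pairwise win (Dunmore beats Fairlea; Fairlea beats Penrith; Penrith beats Dunmore; Arden beats Penrith) — no Condorcet loser.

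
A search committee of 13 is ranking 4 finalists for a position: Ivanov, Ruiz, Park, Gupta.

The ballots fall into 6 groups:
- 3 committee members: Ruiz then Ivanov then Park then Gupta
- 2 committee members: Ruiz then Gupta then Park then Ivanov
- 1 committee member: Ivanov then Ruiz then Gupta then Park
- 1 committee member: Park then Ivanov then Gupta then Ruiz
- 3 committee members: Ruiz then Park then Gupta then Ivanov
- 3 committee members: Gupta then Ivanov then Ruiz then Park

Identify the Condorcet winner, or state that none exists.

Ruiz

Check each pair by majority over 13 ballots:
Ivanov–Ruiz: Ruiz 8–5.
Ivanov vs Park: Ivanov wins 7–6.
Ivanov vs Gupta: Gupta wins 8–5.
Ruiz vs Park: Ruiz wins 12–1.
Ruiz vs Gupta: Ruiz, 9–4.
Park–Gupta: Park 7–6.
Ruiz beats each of Ivanov, Park, Gupta — Ruiz is the Condorcet winner.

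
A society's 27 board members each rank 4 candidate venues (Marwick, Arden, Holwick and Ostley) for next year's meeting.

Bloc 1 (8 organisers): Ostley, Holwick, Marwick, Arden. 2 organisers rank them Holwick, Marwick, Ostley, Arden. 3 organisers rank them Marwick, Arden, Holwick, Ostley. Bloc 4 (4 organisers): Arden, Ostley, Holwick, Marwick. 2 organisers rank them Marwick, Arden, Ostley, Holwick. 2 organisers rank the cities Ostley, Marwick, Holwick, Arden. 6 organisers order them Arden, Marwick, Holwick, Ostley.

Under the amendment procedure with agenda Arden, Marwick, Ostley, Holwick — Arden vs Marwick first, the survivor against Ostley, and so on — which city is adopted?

Round 1: Arden vs Marwick — 10–17, Marwick advances.
Round 2: Marwick vs Ostley — 13–14, Ostley advances.
Round 3: Ostley vs Holwick — 16–11, Ostley advances.
Ostley survives the agenda.

Ostley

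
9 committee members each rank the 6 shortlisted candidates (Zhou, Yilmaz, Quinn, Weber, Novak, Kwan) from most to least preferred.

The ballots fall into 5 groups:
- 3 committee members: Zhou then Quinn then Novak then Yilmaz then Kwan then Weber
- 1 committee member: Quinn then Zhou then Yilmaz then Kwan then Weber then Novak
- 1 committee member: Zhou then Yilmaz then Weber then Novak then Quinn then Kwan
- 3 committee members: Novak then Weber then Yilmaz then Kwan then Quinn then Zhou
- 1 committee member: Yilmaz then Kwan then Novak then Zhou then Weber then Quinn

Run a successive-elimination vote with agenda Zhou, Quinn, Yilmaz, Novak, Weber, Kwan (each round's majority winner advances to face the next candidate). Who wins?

Round 1: Zhou vs Quinn — 5–4, Zhou advances.
Round 2: Zhou vs Yilmaz — 5–4, Zhou advances.
Round 3: Zhou vs Novak — 5–4, Zhou advances.
Round 4: Zhou vs Weber — 6–3, Zhou advances.
Round 5: Zhou vs Kwan — 5–4, Zhou advances.
The agenda winner is Zhou.

Zhou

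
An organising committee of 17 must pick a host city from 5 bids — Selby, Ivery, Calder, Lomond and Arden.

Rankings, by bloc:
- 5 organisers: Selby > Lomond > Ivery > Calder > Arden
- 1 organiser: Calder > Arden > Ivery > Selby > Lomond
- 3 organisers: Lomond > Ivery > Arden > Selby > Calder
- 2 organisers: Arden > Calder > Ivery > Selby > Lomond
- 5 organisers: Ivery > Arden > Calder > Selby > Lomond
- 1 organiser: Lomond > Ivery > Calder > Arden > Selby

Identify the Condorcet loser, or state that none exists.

Pairwise majorities:
Selby vs Ivery: Selby preferred on 5 ballots; Ivery wins 12–5.
Selby vs Calder: Calder, 9–8.
Selby vs Lomond: Selby preferred on 5+1+2+5 = 13 ballots; Selby wins 13–4.
Selby vs Arden: 5 for Selby, 12 for Arden — Arden by 12–5.
Ivery–Calder: Ivery 14–3.
Ivery vs Lomond: Ivery preferred on 1+2+5 = 8 ballots; Lomond wins 9–8.
Ivery vs Arden: 14 to 3, Ivery.
Calder vs Lomond: 1+2+5 = 8 for Calder, 9 for Lomond — Lomond by 9–8.
Calder–Arden: Arden 10–7.
Lomond–Arden: Lomond 9–8.
Each city has at least one pairwise win (Selby beats Lomond; Ivery beats Selby; Calder beats Selby; Lomond beats Ivery; Arden beats Selby) — no Condorcet loser.

none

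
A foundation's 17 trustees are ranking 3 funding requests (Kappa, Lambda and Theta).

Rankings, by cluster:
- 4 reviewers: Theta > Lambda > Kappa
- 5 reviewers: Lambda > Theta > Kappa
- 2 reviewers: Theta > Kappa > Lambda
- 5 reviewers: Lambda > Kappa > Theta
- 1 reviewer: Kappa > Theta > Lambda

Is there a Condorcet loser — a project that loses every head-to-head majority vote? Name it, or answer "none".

Kappa

Head-to-head results (17 reviewers):
Kappa vs Lambda: 3 to 14, Lambda.
Kappa vs Theta: Kappa is ranked higher on 5+1 = 6 ballots, Theta on 11. Theta wins 11–6.
Lambda vs Theta: Lambda, 10–7.
Kappa is beaten in every head-to-head and is the Condorcet loser.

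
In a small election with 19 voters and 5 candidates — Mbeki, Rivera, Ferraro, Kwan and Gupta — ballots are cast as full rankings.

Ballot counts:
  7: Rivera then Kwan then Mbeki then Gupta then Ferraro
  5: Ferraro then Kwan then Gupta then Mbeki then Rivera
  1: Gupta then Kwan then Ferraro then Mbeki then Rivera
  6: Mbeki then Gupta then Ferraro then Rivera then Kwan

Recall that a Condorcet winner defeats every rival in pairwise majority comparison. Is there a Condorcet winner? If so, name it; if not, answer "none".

none

Pairwise majorities:
Mbeki vs Rivera: Mbeki preferred on 5+1+6 = 12 ballots; Mbeki wins 12–7.
Mbeki vs Ferraro: 13 to 6, Mbeki.
Mbeki vs Kwan: Mbeki preferred on 6 ballots; Kwan wins 13–6.
Mbeki vs Gupta: 7+6 = 13 for Mbeki, 6 for Gupta — Mbeki by 13–6.
Rivera vs Ferraro: Rivera is ranked higher on 7 ballots, Ferraro on 12. Ferraro wins 12–7.
Rivera vs Kwan: Rivera is ranked higher on 7+6 = 13 ballots, Kwan on 6. Rivera wins 13–6.
Rivera vs Gupta: 7 to 12, Gupta.
Ferraro vs Kwan: Ferraro preferred on 5+6 = 11 ballots; Ferraro wins 11–8.
Ferraro vs Gupta: 5 to 14, Gupta.
Kwan vs Gupta: 7+5 = 12 for Kwan, 7 for Gupta — Kwan by 12–7.
Each candidate drops at least one matchup (Mbeki loses to Kwan; Rivera loses to Mbeki; Ferraro loses to Mbeki; Kwan loses to Rivera; Gupta loses to Mbeki); the cycle Mbeki > Rivera > Kwan > Mbeki rules out a Condorcet winner.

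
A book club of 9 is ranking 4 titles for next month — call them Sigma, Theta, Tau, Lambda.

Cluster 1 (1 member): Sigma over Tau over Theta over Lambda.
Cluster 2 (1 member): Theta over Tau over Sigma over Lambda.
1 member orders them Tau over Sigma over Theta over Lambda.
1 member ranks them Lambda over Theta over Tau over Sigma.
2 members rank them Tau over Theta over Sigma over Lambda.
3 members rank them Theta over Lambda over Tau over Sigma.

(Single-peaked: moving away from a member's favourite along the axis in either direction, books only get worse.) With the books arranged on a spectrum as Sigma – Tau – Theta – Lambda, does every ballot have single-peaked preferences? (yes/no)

yes

Axis positions: Sigma=1, Tau=2, Theta=3, Lambda=4.
Cluster 1 (peak Sigma at position 1): ranking walks positions 1-2-3-4, expanding outward from the peak — single-peaked.
Cluster 2 (peak Theta at position 3): ranking walks positions 3-2-1-4, expanding outward from the peak — single-peaked.
Cluster 3 (peak Tau at position 2): ranking walks positions 2-1-3-4, expanding outward from the peak — single-peaked.
Cluster 4 (peak Lambda at position 4): ranking walks positions 4-3-2-1, expanding outward from the peak — single-peaked.
Cluster 5 (peak Tau at position 2): ranking walks positions 2-3-1-4, expanding outward from the peak — single-peaked.
Cluster 6 (peak Theta at position 3): ranking walks positions 3-4-2-1, expanding outward from the peak — single-peaked.
Every ranking is single-peaked on this axis.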